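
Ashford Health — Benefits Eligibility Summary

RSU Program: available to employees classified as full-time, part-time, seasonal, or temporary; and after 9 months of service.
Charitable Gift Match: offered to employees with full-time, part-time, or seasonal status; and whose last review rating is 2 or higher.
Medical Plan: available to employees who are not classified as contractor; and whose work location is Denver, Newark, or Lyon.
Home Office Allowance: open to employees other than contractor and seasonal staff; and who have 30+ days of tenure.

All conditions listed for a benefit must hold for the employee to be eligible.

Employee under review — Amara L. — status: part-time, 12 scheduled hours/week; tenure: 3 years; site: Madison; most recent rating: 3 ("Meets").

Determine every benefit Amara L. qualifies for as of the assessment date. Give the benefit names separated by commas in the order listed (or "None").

RSU Program — status part-time ✓; service 3 years ≥ 9 months (≈270 days) ✓ → eligible.
Charitable Gift Match — status part-time ✓; rating 3 ≥ 2 ✓ → eligible.
Medical Plan — status part-time ✓ (not excluded); site Madison ✗ (not Denver, Newark, or Lyon) → not eligible.
Home Office Allowance — status part-time ✓ (not excluded); service 3 years ≥ 30 days ✓ → eligible.

RSU Program, Charitable Gift Match, Home Office Allowance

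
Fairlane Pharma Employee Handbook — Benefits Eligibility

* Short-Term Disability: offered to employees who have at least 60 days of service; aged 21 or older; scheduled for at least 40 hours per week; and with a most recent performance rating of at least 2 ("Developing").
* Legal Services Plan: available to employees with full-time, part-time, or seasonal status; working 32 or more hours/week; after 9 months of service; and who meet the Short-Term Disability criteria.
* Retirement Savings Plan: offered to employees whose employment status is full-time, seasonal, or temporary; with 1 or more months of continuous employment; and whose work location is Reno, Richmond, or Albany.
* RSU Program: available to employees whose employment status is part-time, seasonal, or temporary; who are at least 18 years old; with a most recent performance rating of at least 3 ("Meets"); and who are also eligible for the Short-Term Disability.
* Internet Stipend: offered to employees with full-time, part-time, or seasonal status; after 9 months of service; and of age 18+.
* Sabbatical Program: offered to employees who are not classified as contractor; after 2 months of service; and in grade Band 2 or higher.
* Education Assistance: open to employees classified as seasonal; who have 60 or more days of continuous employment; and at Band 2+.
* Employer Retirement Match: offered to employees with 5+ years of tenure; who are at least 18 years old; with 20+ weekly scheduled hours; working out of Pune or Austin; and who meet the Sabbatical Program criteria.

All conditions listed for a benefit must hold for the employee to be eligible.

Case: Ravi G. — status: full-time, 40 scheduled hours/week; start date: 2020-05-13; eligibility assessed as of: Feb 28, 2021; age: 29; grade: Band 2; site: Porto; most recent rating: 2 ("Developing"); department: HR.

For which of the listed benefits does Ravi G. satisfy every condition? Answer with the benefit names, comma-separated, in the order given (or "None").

Short-Term Disability, Legal Services Plan, Internet Stipend, Sabbatical Program

Service from 2020-05-13 to Feb 28, 2021: 291 days.
Short-Term Disability — service 291 days ≥ 60 days ✓; age 29 ≥ 21 ✓; 40 hrs/wk ≥ 40 ✓; rating 2 ≥ 2 ✓ → eligible.
Legal Services Plan — status full-time ✓; 40 hrs/wk ≥ 32 ✓; service 291 days ≥ 9 months (≈270 days) ✓; eligible for Short-Term Disability ✓ → eligible.
Retirement Savings Plan — status full-time ✓; service 291 days ≥ 1 month (≈30 days) ✓; site Porto ✗ (not Reno, Richmond, or Albany) → not eligible.
RSU Program — status full-time ✗ (requires part-time, seasonal, or temporary) → not eligible.
Internet Stipend — status full-time ✓; service 291 days ≥ 9 months (≈270 days) ✓; age 29 ≥ 18 ✓ → eligible.
Sabbatical Program — status full-time ✓ (not excluded); service 291 days ≥ 2 months (≈60 days) ✓; grade Band 2 ≥ Band 2 ✓ → eligible.
Education Assistance — status full-time ✗ (requires seasonal) → not eligible.
Employer Retirement Match — service 291 days < 5 years (≈1825 days) ✗ → not eligible.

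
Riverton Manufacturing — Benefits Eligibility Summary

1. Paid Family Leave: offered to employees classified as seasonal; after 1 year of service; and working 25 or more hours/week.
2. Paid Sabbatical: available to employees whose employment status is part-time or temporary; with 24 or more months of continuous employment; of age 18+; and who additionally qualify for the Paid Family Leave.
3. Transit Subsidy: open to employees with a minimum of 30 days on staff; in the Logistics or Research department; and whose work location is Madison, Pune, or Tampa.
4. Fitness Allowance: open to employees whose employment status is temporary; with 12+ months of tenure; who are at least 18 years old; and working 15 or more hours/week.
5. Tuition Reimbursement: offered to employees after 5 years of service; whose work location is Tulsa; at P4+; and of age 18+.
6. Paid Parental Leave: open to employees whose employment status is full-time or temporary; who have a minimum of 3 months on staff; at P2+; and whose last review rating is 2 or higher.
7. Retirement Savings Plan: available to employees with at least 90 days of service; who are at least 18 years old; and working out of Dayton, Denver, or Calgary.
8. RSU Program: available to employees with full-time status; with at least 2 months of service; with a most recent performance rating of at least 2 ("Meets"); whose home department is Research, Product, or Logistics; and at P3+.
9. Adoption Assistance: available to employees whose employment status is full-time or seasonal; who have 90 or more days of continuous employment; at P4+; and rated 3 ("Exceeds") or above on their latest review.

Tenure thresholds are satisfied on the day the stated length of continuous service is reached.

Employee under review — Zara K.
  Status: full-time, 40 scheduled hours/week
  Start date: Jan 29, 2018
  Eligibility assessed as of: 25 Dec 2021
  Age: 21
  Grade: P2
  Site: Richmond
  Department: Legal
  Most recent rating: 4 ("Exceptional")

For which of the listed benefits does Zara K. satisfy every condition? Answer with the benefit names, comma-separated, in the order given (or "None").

Paid Parental Leave

Service from Jan 29, 2018 to 25 Dec 2021: 1426 days.
Paid Family Leave — status full-time ✗ (requires seasonal) → not eligible.
Paid Sabbatical — status full-time ✗ (requires part-time or temporary) → not eligible.
Transit Subsidy — service 1426 days ≥ 30 days ✓; dept Legal ✗ → not eligible.
Fitness Allowance — status full-time ✗ (requires temporary) → not eligible.
Tuition Reimbursement — service 1426 days < 5 years (≈1825 days) ✗ → not eligible.
Paid Parental Leave — status full-time ✓; service 1426 days ≥ 3 months (≈90 days) ✓; grade P2 ≥ P2 ✓; rating 4 ≥ 2 ✓ → eligible.
Retirement Savings Plan — service 1426 days ≥ 90 days ✓; age 21 ≥ 18 ✓; site Richmond ✗ (not Dayton, Denver, or Calgary) → not eligible.
RSU Program — status full-time ✓; service 1426 days ≥ 2 months (≈60 days) ✓; rating 4 ≥ 2 ✓; dept Legal ✗ → not eligible.
Adoption Assistance — status full-time ✓; service 1426 days ≥ 90 days ✓; grade P2 < P4 ✗ → not eligible.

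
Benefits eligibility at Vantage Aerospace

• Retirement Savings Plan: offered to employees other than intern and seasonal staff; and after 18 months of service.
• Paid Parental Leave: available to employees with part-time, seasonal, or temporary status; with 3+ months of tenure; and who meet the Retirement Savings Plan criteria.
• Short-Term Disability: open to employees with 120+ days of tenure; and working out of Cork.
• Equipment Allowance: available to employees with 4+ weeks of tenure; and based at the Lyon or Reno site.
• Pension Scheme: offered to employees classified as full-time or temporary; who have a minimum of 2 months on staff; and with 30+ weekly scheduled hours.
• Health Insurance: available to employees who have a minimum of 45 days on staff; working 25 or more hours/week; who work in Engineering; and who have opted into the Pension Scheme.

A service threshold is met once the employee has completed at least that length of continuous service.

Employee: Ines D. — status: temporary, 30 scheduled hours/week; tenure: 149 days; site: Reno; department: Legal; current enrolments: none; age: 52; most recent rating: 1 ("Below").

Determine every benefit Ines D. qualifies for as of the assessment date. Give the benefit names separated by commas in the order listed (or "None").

Equipment Allowance, Pension Scheme

Retirement Savings Plan — status temporary ✓ (not excluded); service 149 days < 18 months (≈540 days) ✗ → not eligible.
Paid Parental Leave — status temporary ✓; service 149 days ≥ 3 months (≈90 days) ✓; not eligible for Retirement Savings Plan ✗ → not eligible.
Short-Term Disability — service 149 days ≥ 120 days ✓; site Reno ✗ (not Cork) → not eligible.
Equipment Allowance — service 149 days ≥ 4 weeks (≈28 days) ✓; site Reno ✓ → eligible.
Pension Scheme — status temporary ✓; service 149 days ≥ 2 months (≈60 days) ✓; 30 hrs/wk ≥ 30 ✓ → eligible.
Health Insurance — service 149 days ≥ 45 days ✓; 30 hrs/wk ≥ 25 ✓; dept Legal ✗ → not eligible.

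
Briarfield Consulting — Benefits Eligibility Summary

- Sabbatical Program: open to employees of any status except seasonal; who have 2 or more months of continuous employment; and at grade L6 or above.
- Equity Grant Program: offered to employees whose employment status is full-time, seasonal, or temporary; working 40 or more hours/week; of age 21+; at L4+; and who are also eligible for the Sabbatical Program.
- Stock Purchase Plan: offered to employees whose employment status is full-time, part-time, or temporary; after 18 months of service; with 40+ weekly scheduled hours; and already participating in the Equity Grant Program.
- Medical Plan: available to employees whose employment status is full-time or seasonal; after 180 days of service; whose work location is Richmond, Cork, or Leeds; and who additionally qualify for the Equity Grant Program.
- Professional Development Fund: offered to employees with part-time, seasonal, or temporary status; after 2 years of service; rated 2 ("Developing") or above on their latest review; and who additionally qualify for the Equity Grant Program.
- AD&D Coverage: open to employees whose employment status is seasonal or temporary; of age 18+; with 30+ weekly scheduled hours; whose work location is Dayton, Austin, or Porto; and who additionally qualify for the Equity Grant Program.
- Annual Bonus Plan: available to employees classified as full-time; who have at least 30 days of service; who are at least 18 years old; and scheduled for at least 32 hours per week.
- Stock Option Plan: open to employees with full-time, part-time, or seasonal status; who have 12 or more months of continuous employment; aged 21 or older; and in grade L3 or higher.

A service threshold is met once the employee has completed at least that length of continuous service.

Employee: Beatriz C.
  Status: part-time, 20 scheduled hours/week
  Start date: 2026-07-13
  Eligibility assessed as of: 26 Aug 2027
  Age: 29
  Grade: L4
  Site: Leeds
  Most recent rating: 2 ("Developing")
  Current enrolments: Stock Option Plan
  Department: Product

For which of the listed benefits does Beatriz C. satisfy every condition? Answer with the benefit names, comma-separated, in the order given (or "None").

Stock Option Plan

Service from 2026-07-13 to 26 Aug 2027: 409 days.
Sabbatical Program — status part-time ✓ (not excluded); service 409 days ≥ 2 months (≈60 days) ✓; grade L4 < L6 ✗ → not eligible.
Equity Grant Program — status part-time ✗ (requires full-time, seasonal, or temporary) → not eligible.
Stock Purchase Plan — status part-time ✓; service 409 days < 18 months (≈540 days) ✗ → not eligible.
Medical Plan — status part-time ✗ (requires full-time or seasonal) → not eligible.
Professional Development Fund — status part-time ✓; service 409 days < 2 years (≈730 days) ✗ → not eligible.
AD&D Coverage — status part-time ✗ (requires seasonal or temporary) → not eligible.
Annual Bonus Plan — status part-time ✗ (requires full-time) → not eligible.
Stock Option Plan — status part-time ✓; service 409 days ≥ 12 months (≈360 days) ✓; age 29 ≥ 21 ✓; grade L4 ≥ L3 ✓ → eligible.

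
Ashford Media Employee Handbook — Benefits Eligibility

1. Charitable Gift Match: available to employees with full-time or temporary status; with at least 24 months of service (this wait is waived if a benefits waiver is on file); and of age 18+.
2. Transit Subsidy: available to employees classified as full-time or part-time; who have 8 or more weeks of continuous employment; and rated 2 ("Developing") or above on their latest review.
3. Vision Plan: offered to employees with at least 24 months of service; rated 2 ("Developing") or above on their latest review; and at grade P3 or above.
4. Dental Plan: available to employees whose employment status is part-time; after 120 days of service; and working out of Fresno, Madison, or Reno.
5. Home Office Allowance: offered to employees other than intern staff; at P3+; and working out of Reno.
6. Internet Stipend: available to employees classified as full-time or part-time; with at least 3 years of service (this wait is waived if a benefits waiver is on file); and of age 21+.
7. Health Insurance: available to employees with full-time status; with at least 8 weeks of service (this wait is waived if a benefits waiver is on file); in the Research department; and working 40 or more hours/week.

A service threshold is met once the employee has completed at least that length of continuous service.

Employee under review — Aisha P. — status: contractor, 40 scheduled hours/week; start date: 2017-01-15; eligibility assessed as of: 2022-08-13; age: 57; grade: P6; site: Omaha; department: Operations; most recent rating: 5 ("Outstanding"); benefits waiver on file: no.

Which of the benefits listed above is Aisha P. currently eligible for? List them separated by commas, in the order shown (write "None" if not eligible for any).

Vision Plan

Service from 2017-01-15 to 2022-08-13: 2036 days.
Charitable Gift Match — status contractor ✗ (requires full-time or temporary) → not eligible.
Transit Subsidy — status contractor ✗ (requires full-time or part-time) → not eligible.
Vision Plan — service 2036 days ≥ 24 months (≈720 days) ✓; rating 5 ≥ 2 ✓; grade P6 ≥ P3 ✓ → eligible.
Dental Plan — status contractor ✗ (requires part-time) → not eligible.
Home Office Allowance — status contractor ✓ (not excluded); grade P6 ≥ P3 ✓; site Omaha ✗ (not Reno) → not eligible.
Internet Stipend — status contractor ✗ (requires full-time or part-time) → not eligible.
Health Insurance — status contractor ✗ (requires full-time) → not eligible.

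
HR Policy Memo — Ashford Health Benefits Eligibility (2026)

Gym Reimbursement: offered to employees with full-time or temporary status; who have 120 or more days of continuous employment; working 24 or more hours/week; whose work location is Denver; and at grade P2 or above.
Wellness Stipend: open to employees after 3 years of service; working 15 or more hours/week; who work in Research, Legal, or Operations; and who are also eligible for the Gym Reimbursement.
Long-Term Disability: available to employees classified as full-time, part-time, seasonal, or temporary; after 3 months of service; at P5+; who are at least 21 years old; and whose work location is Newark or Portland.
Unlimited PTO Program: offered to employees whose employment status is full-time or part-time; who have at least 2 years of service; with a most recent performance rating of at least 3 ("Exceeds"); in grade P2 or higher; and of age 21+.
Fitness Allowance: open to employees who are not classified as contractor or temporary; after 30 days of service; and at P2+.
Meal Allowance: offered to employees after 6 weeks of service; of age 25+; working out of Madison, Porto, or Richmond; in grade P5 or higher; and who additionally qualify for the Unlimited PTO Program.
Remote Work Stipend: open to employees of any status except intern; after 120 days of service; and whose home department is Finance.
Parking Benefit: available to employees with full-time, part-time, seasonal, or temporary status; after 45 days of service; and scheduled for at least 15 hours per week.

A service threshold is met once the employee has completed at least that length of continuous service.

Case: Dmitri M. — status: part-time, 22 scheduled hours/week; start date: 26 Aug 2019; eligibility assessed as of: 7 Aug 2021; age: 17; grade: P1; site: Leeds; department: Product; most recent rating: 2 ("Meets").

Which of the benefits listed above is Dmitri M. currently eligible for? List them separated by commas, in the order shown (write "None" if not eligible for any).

Service from 26 Aug 2019 to 7 Aug 2021: 712 days.
Gym Reimbursement — status part-time ✗ (requires full-time or temporary) → not eligible.
Wellness Stipend — service 712 days < 3 years (≈1095 days) ✗ → not eligible.
Long-Term Disability — status part-time ✓; service 712 days ≥ 3 months (≈90 days) ✓; grade P1 < P5 ✗ → not eligible.
Unlimited PTO Program — status part-time ✓; service 712 days < 2 years (≈730 days) ✗ → not eligible.
Fitness Allowance — status part-time ✓ (not excluded); service 712 days ≥ 30 days ✓; grade P1 < P2 ✗ → not eligible.
Meal Allowance — service 712 days ≥ 6 weeks (≈42 days) ✓; age 17 < 25 ✗ → not eligible.
Remote Work Stipend — status part-time ✓ (not excluded); service 712 days ≥ 120 days ✓; dept Product ✗ → not eligible.
Parking Benefit — status part-time ✓; service 712 days ≥ 45 days ✓; 22 hrs/wk ≥ 15 ✓ → eligible.

Parking Benefit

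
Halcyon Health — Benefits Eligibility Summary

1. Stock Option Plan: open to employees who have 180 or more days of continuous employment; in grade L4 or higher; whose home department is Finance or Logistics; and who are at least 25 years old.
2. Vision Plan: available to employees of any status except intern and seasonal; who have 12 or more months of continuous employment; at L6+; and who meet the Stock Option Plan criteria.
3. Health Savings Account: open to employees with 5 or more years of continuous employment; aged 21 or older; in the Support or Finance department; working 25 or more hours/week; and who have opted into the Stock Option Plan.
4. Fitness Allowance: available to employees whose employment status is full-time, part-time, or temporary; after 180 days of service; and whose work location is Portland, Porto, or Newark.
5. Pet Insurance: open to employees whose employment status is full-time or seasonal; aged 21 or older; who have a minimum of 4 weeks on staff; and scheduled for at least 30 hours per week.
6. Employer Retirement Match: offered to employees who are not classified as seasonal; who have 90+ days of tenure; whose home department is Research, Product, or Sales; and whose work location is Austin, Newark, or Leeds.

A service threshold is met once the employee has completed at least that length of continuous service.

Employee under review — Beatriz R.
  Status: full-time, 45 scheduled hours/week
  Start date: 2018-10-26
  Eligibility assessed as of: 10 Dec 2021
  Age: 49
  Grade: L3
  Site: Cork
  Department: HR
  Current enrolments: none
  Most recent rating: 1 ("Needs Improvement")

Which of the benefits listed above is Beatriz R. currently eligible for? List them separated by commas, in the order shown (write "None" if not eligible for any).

Service from 2018-10-26 to 10 Dec 2021: 1141 days.
Stock Option Plan — service 1141 days ≥ 180 days ✓; grade L3 < L4 ✗ → not eligible.
Vision Plan — status full-time ✓ (not excluded); service 1141 days ≥ 12 months (≈360 days) ✓; grade L3 < L6 ✗ → not eligible.
Health Savings Account — service 1141 days < 5 years (≈1825 days) ✗ → not eligible.
Fitness Allowance — status full-time ✓; service 1141 days ≥ 180 days ✓; site Cork ✗ (not Portland, Porto, or Newark) → not eligible.
Pet Insurance — status full-time ✓; age 49 ≥ 21 ✓; service 1141 days ≥ 4 weeks (≈28 days) ✓; 45 hrs/wk ≥ 30 ✓ → eligible.
Employer Retirement Match — status full-time ✓ (not excluded); service 1141 days ≥ 90 days ✓; dept HR ✗ → not eligible.

Pet Insurance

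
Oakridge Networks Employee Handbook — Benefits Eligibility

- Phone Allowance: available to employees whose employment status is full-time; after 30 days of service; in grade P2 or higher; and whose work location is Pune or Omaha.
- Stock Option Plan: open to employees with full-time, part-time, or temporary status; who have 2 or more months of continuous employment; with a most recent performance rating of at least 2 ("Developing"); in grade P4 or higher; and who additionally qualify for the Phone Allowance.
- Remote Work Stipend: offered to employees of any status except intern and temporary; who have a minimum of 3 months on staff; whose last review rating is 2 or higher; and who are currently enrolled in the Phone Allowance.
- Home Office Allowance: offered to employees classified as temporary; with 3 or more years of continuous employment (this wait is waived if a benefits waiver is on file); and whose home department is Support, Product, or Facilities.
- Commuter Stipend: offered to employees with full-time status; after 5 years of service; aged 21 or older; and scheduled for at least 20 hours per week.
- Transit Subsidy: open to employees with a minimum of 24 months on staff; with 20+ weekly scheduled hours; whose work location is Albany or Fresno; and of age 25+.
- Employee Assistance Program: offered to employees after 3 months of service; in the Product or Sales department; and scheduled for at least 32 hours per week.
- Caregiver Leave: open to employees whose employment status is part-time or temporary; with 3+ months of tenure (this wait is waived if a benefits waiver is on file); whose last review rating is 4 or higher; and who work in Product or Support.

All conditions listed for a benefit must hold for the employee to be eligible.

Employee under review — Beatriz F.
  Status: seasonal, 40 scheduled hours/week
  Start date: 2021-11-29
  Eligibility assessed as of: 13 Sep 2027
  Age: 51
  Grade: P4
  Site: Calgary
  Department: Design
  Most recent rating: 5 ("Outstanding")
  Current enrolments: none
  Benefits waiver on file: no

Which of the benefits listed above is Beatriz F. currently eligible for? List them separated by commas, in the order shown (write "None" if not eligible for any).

None

Service from 2021-11-29 to 13 Sep 2027: 2114 days.
Phone Allowance — status seasonal ✗ (requires full-time) → not eligible.
Stock Option Plan — status seasonal ✗ (requires full-time, part-time, or temporary) → not eligible.
Remote Work Stipend — status seasonal ✓ (not excluded); service 2114 days ≥ 3 months (≈90 days) ✓; rating 5 ≥ 2 ✓; not enrolled in Phone Allowance ✗ → not eligible.
Home Office Allowance — status seasonal ✗ (requires temporary) → not eligible.
Commuter Stipend — status seasonal ✗ (requires full-time) → not eligible.
Transit Subsidy — service 2114 days ≥ 24 months (≈720 days) ✓; 40 hrs/wk ≥ 20 ✓; site Calgary ✗ (not Albany or Fresno) → not eligible.
Employee Assistance Program — service 2114 days ≥ 3 months (≈90 days) ✓; dept Design ✗ → not eligible.
Caregiver Leave — status seasonal ✗ (requires part-time or temporary) → not eligible.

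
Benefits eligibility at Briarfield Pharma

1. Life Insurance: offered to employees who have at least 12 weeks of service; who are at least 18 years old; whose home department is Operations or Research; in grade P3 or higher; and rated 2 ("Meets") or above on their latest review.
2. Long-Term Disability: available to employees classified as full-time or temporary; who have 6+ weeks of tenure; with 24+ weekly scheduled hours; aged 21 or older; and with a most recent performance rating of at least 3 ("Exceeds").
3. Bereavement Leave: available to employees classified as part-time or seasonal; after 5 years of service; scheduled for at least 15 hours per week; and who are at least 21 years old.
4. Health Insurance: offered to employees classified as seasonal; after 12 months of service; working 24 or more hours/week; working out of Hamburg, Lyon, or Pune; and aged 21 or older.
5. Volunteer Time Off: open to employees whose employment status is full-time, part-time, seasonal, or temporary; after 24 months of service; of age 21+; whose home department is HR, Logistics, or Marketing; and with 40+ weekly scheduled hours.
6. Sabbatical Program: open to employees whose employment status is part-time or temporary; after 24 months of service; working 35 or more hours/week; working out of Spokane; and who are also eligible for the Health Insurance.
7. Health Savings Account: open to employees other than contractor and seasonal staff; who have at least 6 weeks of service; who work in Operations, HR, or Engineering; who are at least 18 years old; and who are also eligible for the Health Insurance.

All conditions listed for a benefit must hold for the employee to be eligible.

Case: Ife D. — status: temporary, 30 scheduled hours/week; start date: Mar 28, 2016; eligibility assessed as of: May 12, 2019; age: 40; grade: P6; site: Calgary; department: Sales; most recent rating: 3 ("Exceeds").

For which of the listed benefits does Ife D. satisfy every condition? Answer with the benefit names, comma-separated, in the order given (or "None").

Service from Mar 28, 2016 to May 12, 2019: 1140 days.
Life Insurance — service 1140 days ≥ 12 weeks (≈84 days) ✓; age 40 ≥ 18 ✓; dept Sales ✗ → not eligible.
Long-Term Disability — status temporary ✓; service 1140 days ≥ 6 weeks (≈42 days) ✓; 30 hrs/wk ≥ 24 ✓; age 40 ≥ 21 ✓; rating 3 ≥ 3 ✓ → eligible.
Bereavement Leave — status temporary ✗ (requires part-time or seasonal) → not eligible.
Health Insurance — status temporary ✗ (requires seasonal) → not eligible.
Volunteer Time Off — status temporary ✓; service 1140 days ≥ 24 months (≈720 days) ✓; age 40 ≥ 21 ✓; dept Sales ✗ → not eligible.
Sabbatical Program — status temporary ✓; service 1140 days ≥ 24 months (≈720 days) ✓; 30 hrs/wk < 35 ✗ → not eligible.
Health Savings Account — status temporary ✓ (not excluded); service 1140 days ≥ 6 weeks (≈42 days) ✓; dept Sales ✗ → not eligible.

Long-Term Disability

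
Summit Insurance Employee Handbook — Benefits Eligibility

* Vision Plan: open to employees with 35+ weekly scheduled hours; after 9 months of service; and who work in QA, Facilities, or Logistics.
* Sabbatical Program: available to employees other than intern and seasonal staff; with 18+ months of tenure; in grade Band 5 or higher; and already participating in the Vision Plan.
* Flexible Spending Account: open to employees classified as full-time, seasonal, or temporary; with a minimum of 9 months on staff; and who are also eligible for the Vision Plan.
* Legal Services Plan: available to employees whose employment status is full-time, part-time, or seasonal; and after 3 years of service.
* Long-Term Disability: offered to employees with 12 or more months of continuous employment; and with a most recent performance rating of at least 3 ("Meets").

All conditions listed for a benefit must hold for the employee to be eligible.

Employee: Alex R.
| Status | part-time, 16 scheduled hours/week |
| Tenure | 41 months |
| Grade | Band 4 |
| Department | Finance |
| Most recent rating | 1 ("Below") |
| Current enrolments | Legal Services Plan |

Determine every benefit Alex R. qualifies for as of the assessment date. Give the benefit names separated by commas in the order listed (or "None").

Legal Services Plan

Vision Plan — 16 hrs/wk < 35 ✗ → not eligible.
Sabbatical Program — status part-time ✓ (not excluded); service 41 months ≥ 18 months ✓; grade Band 4 < Band 5 ✗ → not eligible.
Flexible Spending Account — status part-time ✗ (requires full-time, seasonal, or temporary) → not eligible.
Legal Services Plan — status part-time ✓; service 41 months ≥ 3 years (≈1095 days) ✓ → eligible.
Long-Term Disability — service 41 months ≥ 12 months ✓; rating 1 < 3 ✗ → not eligible.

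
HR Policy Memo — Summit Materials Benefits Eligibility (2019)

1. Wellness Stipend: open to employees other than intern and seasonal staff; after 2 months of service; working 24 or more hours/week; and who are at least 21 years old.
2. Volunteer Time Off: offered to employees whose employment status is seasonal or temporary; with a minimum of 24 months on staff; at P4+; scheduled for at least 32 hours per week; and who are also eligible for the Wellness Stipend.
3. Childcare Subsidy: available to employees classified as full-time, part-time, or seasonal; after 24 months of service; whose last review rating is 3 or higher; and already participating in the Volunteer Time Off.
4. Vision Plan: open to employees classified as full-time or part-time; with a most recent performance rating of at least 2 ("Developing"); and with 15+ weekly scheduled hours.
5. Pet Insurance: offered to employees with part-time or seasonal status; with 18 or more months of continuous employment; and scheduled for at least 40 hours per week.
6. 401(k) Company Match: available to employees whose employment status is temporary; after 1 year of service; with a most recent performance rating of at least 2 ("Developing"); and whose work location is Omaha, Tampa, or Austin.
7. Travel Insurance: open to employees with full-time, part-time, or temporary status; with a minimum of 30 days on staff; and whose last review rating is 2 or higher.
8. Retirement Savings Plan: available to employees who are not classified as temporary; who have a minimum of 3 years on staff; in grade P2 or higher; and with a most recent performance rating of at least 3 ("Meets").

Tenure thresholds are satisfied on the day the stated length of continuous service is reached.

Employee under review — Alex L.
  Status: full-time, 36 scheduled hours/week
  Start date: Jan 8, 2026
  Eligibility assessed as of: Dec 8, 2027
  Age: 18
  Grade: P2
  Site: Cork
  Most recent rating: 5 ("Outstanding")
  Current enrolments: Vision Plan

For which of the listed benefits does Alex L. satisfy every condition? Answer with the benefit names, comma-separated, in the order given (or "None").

Service from Jan 8, 2026 to Dec 8, 2027: 699 days.
Wellness Stipend — status full-time ✓ (not excluded); service 699 days ≥ 2 months (≈60 days) ✓; 36 hrs/wk ≥ 24 ✓; age 18 < 21 ✗ → not eligible.
Volunteer Time Off — status full-time ✗ (requires seasonal or temporary) → not eligible.
Childcare Subsidy — status full-time ✓; service 699 days < 24 months (≈720 days) ✗ → not eligible.
Vision Plan — status full-time ✓; rating 5 ≥ 2 ✓; 36 hrs/wk ≥ 15 ✓ → eligible.
Pet Insurance — status full-time ✗ (requires part-time or seasonal) → not eligible.
401(k) Company Match — status full-time ✗ (requires temporary) → not eligible.
Travel Insurance — status full-time ✓; service 699 days ≥ 30 days ✓; rating 5 ≥ 2 ✓ → eligible.
Retirement Savings Plan — status full-time ✓ (not excluded); service 699 days < 3 years (≈1095 days) ✗ → not eligible.

Vision Plan, Travel Insurance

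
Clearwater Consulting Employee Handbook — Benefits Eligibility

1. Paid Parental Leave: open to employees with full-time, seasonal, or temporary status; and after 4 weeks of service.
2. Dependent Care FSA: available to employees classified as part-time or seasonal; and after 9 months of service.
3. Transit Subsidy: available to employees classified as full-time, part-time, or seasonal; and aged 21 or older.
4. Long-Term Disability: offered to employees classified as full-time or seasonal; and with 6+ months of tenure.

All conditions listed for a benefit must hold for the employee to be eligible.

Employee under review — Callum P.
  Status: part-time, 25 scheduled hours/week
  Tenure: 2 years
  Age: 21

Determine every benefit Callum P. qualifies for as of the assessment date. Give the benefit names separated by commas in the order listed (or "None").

Paid Parental Leave — status part-time ✗ (requires full-time, seasonal, or temporary) → not eligible.
Dependent Care FSA — status part-time ✓; service 2 years ≥ 9 months (≈270 days) ✓ → eligible.
Transit Subsidy — status part-time ✓; age 21 ≥ 21 ✓ → eligible.
Long-Term Disability — status part-time ✗ (requires full-time or seasonal) → not eligible.

Dependent Care FSA, Transit Subsidy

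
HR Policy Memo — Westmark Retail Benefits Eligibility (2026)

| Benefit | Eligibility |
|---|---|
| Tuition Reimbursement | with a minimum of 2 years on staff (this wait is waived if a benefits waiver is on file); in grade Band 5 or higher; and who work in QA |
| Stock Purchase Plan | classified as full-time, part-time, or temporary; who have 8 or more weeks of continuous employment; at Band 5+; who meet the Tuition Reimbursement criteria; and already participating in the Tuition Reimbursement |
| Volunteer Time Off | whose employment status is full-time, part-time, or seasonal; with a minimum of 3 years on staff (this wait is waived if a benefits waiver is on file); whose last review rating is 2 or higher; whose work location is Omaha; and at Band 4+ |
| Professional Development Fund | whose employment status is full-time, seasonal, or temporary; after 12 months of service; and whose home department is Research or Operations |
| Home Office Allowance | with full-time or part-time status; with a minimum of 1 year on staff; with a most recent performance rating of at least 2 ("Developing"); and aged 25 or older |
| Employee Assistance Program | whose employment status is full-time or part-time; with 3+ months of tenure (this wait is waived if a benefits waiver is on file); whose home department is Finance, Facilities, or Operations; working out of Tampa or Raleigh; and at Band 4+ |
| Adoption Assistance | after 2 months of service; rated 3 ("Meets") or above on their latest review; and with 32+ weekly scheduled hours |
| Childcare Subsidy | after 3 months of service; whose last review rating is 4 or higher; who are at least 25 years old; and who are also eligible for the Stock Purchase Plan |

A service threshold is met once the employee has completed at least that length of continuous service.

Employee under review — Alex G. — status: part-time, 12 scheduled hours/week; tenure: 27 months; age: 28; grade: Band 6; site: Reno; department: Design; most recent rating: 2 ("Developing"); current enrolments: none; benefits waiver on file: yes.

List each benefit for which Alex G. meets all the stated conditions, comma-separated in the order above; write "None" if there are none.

Home Office Allowance

Tuition Reimbursement — benefits waiver on file ✓; grade Band 6 ≥ Band 5 ✓; dept Design ✗ → not eligible.
Stock Purchase Plan — status part-time ✓; service 27 months ≥ 8 weeks (≈56 days) ✓; grade Band 6 ≥ Band 5 ✓; not eligible for Tuition Reimbursement ✗ → not eligible.
Volunteer Time Off — status part-time ✓; benefits waiver on file ✓; rating 2 ≥ 2 ✓; site Reno ✗ (not Omaha) → not eligible.
Professional Development Fund — status part-time ✗ (requires full-time, seasonal, or temporary) → not eligible.
Home Office Allowance — status part-time ✓; service 27 months ≥ 1 year (≈365 days) ✓; rating 2 ≥ 2 ✓; age 28 ≥ 25 ✓ → eligible.
Employee Assistance Program — status part-time ✓; benefits waiver on file ✓; dept Design ✗ → not eligible.
Adoption Assistance — service 27 months ≥ 2 months ✓; rating 2 < 3 ✗ → not eligible.
Childcare Subsidy — service 27 months ≥ 3 months ✓; rating 2 < 4 ✗ → not eligible.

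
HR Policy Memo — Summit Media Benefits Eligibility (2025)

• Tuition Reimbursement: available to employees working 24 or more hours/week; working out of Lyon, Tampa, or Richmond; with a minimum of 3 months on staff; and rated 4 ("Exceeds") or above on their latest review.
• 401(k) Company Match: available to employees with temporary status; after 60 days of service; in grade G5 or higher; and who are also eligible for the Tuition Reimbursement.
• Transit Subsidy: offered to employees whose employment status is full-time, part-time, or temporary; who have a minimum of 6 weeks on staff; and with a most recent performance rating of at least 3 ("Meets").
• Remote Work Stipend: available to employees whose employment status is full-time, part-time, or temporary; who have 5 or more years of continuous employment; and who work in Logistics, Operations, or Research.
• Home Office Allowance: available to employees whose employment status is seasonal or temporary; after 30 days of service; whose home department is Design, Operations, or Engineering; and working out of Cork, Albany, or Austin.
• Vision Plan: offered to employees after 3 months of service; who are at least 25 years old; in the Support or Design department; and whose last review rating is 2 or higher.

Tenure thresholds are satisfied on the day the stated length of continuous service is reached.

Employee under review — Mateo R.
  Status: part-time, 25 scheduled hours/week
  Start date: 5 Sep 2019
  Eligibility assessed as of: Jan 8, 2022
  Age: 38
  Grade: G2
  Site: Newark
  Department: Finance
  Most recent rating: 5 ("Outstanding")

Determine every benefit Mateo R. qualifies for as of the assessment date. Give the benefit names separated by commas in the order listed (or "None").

Service from 5 Sep 2019 to Jan 8, 2022: 856 days.
Tuition Reimbursement — 25 hrs/wk ≥ 24 ✓; site Newark ✗ (not Lyon, Tampa, or Richmond) → not eligible.
401(k) Company Match — status part-time ✗ (requires temporary) → not eligible.
Transit Subsidy — status part-time ✓; service 856 days ≥ 6 weeks (≈42 days) ✓; rating 5 ≥ 3 ✓ → eligible.
Remote Work Stipend — status part-time ✓; service 856 days < 5 years (≈1825 days) ✗ → not eligible.
Home Office Allowance — status part-time ✗ (requires seasonal or temporary) → not eligible.
Vision Plan — service 856 days ≥ 3 months (≈90 days) ✓; age 38 ≥ 25 ✓; dept Finance ✗ → not eligible.

Transit Subsidy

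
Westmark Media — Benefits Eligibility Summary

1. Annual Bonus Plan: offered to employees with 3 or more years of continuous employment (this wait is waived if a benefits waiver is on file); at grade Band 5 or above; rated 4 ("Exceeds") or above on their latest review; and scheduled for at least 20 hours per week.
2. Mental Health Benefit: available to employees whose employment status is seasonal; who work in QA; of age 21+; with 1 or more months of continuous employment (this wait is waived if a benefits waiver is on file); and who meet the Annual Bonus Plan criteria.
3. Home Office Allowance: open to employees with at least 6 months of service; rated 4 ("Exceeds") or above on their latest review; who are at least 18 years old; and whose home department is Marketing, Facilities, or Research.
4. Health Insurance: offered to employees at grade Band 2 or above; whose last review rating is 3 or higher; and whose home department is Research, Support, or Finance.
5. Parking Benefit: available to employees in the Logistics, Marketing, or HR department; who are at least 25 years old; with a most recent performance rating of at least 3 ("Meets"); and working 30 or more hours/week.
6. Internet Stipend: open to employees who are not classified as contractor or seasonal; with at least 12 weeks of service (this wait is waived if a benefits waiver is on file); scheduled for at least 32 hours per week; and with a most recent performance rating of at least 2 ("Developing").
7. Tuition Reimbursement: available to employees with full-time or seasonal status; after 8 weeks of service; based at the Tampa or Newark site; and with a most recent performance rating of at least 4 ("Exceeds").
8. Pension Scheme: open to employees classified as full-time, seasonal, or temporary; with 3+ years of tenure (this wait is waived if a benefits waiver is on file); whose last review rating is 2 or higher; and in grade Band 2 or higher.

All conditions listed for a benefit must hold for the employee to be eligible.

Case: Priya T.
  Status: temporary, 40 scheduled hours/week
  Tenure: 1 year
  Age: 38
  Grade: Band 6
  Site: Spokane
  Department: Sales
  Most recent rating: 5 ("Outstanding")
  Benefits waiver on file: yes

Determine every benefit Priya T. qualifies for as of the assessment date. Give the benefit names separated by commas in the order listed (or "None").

Annual Bonus Plan — benefits waiver on file ✓; grade Band 6 ≥ Band 5 ✓; rating 5 ≥ 4 ✓; 40 hrs/wk ≥ 20 ✓ → eligible.
Mental Health Benefit — status temporary ✗ (requires seasonal) → not eligible.
Home Office Allowance — service 1 year ≥ 6 months (≈180 days) ✓; rating 5 ≥ 4 ✓; age 38 ≥ 18 ✓; dept Sales ✗ → not eligible.
Health Insurance — grade Band 6 ≥ Band 2 ✓; rating 5 ≥ 3 ✓; dept Sales ✗ → not eligible.
Parking Benefit — dept Sales ✗ → not eligible.
Internet Stipend — status temporary ✓ (not excluded); benefits waiver on file ✓; 40 hrs/wk ≥ 32 ✓; rating 5 ≥ 2 ✓ → eligible.
Tuition Reimbursement — status temporary ✗ (requires full-time or seasonal) → not eligible.
Pension Scheme — status temporary ✓; benefits waiver on file ✓; rating 5 ≥ 2 ✓; grade Band 6 ≥ Band 2 ✓ → eligible.

Annual Bonus Plan, Internet Stipend, Pension Scheme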